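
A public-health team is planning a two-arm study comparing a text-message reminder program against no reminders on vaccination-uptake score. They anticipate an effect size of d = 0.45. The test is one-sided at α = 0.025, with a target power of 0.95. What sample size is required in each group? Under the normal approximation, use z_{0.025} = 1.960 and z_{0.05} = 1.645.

For two independent groups with equal n: n = 2·((z_{α} + z_β) / d)².
z_{α} + z_β = 1.960 + 1.645 = 3.605.
n = 2 × (3.605 / 0.45)² = 2 × 8.011² = 2 × 64.18 = 128.4.
Round up to the next whole participant.

n = 129 per group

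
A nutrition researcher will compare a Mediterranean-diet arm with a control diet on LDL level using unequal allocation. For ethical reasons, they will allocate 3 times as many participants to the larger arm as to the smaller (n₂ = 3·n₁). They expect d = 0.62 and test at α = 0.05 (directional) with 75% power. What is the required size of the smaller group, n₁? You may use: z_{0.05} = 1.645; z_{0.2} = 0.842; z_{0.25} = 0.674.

n₁ = 19

With allocation ratio k = n₂/n₁ = 3, Var(x̄₁−x̄₂) = σ²(1/n₁ + 1/(k·n₁)) = σ²·(k+1)/(k·n₁).
So n₁ = (1 + 1/k)·((z_{α} + z_β)/d)² = 1.333 × (2.319/0.62)².
n₁ = 1.333 × 13.99 = 18.7.
Round up: n₁ = 19, giving n₂ = 3 × 19 = 57.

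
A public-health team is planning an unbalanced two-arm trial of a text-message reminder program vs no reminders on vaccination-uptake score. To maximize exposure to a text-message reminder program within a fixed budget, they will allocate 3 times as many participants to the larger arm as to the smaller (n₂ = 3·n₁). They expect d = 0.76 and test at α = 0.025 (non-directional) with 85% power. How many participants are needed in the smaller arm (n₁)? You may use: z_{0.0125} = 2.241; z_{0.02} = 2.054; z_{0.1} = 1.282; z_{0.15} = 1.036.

n₁ = 25

With allocation ratio k = n₂/n₁ = 3, Var(x̄₁−x̄₂) = σ²(1/n₁ + 1/(k·n₁)) = σ²·(k+1)/(k·n₁).
So n₁ = (1 + 1/k)·((z_{α/2} + z_β)/d)² = 1.333 × (3.277/0.76)².
n₁ = 1.333 × 18.59 = 24.8.
Round up: n₁ = 25, giving n₂ = 3 × 25 = 75.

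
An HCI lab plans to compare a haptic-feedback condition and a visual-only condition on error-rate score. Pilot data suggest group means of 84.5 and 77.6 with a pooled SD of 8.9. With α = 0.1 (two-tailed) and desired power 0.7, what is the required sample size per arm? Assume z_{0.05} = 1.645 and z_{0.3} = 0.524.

n = 16 per group

Cohen's d = |M₁ − M₂| / SD_pooled = |84.5 − 77.6| / 8.9 = 6.9 / 8.9 = 0.775.
For two independent groups with equal n: n = 2·((z_{α/2} + z_β) / d)².
z_{α/2} + z_β = 1.645 + 0.524 = 2.169.
n = 2 × (2.169 / 0.775)² = 2 × 2.799² = 2 × 7.83 = 15.7.
Round up to the next whole participant.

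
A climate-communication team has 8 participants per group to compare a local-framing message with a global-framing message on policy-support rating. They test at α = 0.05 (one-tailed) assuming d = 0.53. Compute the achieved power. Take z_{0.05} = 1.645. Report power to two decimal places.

power ≈ 0.28

For two equal groups, power = Φ(d·√(n/2) − z_{α}).
d·√(n/2) = 0.53 × √(8/2) = 0.53 × 2.000 = 1.060.
z_β = 1.060 − 1.645 = -0.585.
Power = Φ(-0.585) = 0.279.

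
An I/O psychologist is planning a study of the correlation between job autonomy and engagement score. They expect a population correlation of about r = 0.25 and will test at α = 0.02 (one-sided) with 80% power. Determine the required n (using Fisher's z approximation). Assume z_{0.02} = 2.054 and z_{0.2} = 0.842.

Fisher's z: C = ½·ln((1+r)/(1−r)) = ½·ln(1.6667) = 0.2554.
n = ((z_{α} + z_β)/C)² + 3.
(2.054 + 0.842) / 0.2554 = 2.896 / 0.2554 = 11.339.
n = 11.339² + 3 = 128.57 + 3 = 131.6.
Round up.

n = 132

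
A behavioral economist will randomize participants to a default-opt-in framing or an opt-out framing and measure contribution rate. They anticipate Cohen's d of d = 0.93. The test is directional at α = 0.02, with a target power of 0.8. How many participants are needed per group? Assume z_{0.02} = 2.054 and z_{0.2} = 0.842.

n = 20 per group

For two independent groups with equal n: n = 2·((z_{α} + z_β) / d)².
z_{α} + z_β = 2.054 + 0.842 = 2.896.
n = 2 × (2.896 / 0.93)² = 2 × 3.114² = 2 × 9.70 = 19.4.
Round up to the next whole participant.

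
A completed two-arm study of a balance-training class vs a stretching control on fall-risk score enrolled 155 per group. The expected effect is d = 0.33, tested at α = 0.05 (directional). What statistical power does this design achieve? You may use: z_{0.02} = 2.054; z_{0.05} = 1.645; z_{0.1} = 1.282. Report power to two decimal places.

power ≈ 0.90

For two equal groups, power = Φ(d·√(n/2) − z_{α}).
d·√(n/2) = 0.33 × √(155/2) = 0.33 × 8.803 = 2.905.
z_β = 2.905 − 1.645 = 1.260.
Power = Φ(1.260) = 0.896.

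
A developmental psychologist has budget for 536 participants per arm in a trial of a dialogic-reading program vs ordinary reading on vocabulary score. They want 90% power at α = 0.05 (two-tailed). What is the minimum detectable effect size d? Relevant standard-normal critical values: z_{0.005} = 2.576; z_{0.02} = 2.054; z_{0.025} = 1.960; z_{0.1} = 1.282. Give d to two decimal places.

d_min ≈ 0.20

For two independent groups of n = 536 each: d_min = (z_{α/2} + z_β)·√(2/n).
z-sum = 1.960 + 1.282 = 3.242.
d_min = 3.242 × √(2/536) = 3.242 × 0.0611 = 0.198.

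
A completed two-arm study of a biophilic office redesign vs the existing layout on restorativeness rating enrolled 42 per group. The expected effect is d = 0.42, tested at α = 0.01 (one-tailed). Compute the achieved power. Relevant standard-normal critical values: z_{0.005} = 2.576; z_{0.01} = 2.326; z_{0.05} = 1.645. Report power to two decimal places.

power ≈ 0.34

For two equal groups, power = Φ(d·√(n/2) − z_{α}).
d·√(n/2) = 0.42 × √(42/2) = 0.42 × 4.583 = 1.925.
z_β = 1.925 − 2.326 = -0.401.
Power = Φ(-0.401) = 0.344.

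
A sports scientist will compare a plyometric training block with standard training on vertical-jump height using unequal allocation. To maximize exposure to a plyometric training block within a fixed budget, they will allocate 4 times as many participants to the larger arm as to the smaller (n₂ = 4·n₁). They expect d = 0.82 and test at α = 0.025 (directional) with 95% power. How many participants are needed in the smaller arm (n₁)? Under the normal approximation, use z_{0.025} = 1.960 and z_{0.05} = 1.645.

With allocation ratio k = n₂/n₁ = 4, Var(x̄₁−x̄₂) = σ²(1/n₁ + 1/(k·n₁)) = σ²·(k+1)/(k·n₁).
So n₁ = (1 + 1/k)·((z_{α} + z_β)/d)² = 1.250 × (3.605/0.82)².
n₁ = 1.250 × 19.33 = 24.2.
Round up: n₁ = 25, giving n₂ = 4 × 25 = 100.

n₁ = 25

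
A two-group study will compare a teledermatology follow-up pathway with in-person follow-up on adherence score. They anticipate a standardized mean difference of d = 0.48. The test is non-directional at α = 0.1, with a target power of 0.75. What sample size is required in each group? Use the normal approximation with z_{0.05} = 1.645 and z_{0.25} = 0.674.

n = 47 per group

For two independent groups with equal n: n = 2·((z_{α/2} + z_β) / d)².
z_{α/2} + z_β = 1.645 + 0.674 = 2.319.
n = 2 × (2.319 / 0.48)² = 2 × 4.831² = 2 × 23.34 = 46.7.
Round up to the next whole participant.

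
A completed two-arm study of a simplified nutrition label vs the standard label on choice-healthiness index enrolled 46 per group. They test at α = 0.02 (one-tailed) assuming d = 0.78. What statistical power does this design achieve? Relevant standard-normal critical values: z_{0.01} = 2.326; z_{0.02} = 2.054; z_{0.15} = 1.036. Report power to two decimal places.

For two equal groups, power = Φ(d·√(n/2) − z_{α}).
d·√(n/2) = 0.78 × √(46/2) = 0.78 × 4.796 = 3.741.
z_β = 3.741 − 2.054 = 1.687.
Power = Φ(1.687) = 0.954.

power ≈ 0.95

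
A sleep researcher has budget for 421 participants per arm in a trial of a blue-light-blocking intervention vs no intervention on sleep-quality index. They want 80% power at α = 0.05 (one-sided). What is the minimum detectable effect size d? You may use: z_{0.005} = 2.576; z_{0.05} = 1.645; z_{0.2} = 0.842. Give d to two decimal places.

d_min ≈ 0.17

For two independent groups of n = 421 each: d_min = (z_{α} + z_β)·√(2/n).
z-sum = 1.645 + 0.842 = 2.487.
d_min = 2.487 × √(2/421) = 2.487 × 0.0689 = 0.171.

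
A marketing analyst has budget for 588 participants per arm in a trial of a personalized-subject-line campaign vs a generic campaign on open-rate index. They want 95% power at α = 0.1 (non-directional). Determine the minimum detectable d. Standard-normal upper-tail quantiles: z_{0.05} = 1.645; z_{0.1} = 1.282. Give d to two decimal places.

d_min ≈ 0.19

For two independent groups of n = 588 each: d_min = (z_{α/2} + z_β)·√(2/n).
z-sum = 1.645 + 1.645 = 3.290.
d_min = 3.290 × √(2/588) = 3.290 × 0.0583 = 0.192.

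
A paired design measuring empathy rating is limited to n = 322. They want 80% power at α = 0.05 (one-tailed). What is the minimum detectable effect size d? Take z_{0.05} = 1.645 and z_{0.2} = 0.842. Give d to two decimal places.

For a single sample (or paired design) of n = 322: d_min = (z_{α} + z_β)/√n.
z-sum = 1.645 + 0.842 = 2.487.
d_min = 2.487 / √322 = 2.487 / 17.944 = 0.139.

d_min ≈ 0.14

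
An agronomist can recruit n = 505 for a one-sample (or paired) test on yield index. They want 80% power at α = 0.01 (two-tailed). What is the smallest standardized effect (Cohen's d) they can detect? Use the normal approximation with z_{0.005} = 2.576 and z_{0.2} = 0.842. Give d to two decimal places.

For a single sample (or paired design) of n = 505: d_min = (z_{α/2} + z_β)/√n.
z-sum = 2.576 + 0.842 = 3.418.
d_min = 3.418 / √505 = 3.418 / 22.472 = 0.152.

d_min ≈ 0.15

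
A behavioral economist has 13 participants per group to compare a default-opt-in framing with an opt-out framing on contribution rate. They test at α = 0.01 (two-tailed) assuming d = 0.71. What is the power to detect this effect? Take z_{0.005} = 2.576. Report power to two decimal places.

power ≈ 0.22

For two equal groups, power = Φ(d·√(n/2) − z_{α/2}).
d·√(n/2) = 0.71 × √(13/2) = 0.71 × 2.550 = 1.810.
z_β = 1.810 − 2.576 = -0.766.
Power = Φ(-0.766) = 0.222.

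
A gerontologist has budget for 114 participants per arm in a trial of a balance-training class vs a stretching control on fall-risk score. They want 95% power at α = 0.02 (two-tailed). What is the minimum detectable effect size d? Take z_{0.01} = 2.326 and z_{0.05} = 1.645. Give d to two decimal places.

d_min ≈ 0.53

For two independent groups of n = 114 each: d_min = (z_{α/2} + z_β)·√(2/n).
z-sum = 2.326 + 1.645 = 3.971.
d_min = 3.971 × √(2/114) = 3.971 × 0.1325 = 0.526.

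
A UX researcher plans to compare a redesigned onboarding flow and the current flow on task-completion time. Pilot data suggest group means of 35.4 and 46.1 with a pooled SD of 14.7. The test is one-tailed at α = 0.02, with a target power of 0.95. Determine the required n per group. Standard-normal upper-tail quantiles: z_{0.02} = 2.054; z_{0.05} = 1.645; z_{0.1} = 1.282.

n = 52 per group

Cohen's d = |M₁ − M₂| / SD_pooled = |35.4 − 46.1| / 14.7 = 10.7 / 14.7 = 0.728.
For two independent groups with equal n: n = 2·((z_{α} + z_β) / d)².
z_{α} + z_β = 2.054 + 1.645 = 3.699.
n = 2 × (3.699 / 0.728)² = 2 × 5.081² = 2 × 25.82 = 51.6.
Round up to the next whole participant.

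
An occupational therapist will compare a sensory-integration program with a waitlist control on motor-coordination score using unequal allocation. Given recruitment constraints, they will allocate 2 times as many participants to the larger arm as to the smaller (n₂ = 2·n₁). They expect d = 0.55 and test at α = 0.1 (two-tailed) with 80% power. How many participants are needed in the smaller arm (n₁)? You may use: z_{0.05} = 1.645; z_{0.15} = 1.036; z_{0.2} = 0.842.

With allocation ratio k = n₂/n₁ = 2, Var(x̄₁−x̄₂) = σ²(1/n₁ + 1/(k·n₁)) = σ²·(k+1)/(k·n₁).
So n₁ = (1 + 1/k)·((z_{α/2} + z_β)/d)² = 1.500 × (2.487/0.55)².
n₁ = 1.500 × 20.45 = 30.7.
Round up: n₁ = 31, giving n₂ = 2 × 31 = 62.

n₁ = 31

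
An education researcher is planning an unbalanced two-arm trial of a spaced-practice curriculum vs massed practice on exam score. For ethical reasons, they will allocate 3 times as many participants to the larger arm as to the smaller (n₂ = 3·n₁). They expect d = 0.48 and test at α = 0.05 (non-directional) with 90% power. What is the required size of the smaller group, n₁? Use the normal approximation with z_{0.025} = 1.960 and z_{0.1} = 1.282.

With allocation ratio k = n₂/n₁ = 3, Var(x̄₁−x̄₂) = σ²(1/n₁ + 1/(k·n₁)) = σ²·(k+1)/(k·n₁).
So n₁ = (1 + 1/k)·((z_{α/2} + z_β)/d)² = 1.333 × (3.242/0.48)².
n₁ = 1.333 × 45.62 = 60.8.
Round up: n₁ = 61, giving n₂ = 3 × 61 = 183.

n₁ = 61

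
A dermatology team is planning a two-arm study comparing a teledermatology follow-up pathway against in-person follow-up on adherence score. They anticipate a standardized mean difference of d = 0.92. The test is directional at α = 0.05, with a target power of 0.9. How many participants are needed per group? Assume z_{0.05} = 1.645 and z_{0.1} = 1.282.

n = 21 per group

For two independent groups with equal n: n = 2·((z_{α} + z_β) / d)².
z_{α} + z_β = 1.645 + 1.282 = 2.927.
n = 2 × (2.927 / 0.92)² = 2 × 3.182² = 2 × 10.12 = 20.2.
Round up to the next whole participant.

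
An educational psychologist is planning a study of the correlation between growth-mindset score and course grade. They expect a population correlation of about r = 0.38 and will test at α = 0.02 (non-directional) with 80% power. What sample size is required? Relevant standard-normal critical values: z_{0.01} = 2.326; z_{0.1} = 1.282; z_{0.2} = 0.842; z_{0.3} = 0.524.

Fisher's z: C = ½·ln((1+r)/(1−r)) = ½·ln(2.2258) = 0.4001.
n = ((z_{α/2} + z_β)/C)² + 3.
(2.326 + 0.842) / 0.4001 = 3.168 / 0.4001 = 7.918.
n = 7.918² + 3 = 62.70 + 3 = 65.7.
Round up.

n = 66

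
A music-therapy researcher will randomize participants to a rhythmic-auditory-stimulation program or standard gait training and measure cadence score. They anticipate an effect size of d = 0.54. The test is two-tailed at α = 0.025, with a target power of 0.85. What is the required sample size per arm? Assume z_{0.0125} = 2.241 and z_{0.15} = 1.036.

For two independent groups with equal n: n = 2·((z_{α/2} + z_β) / d)².
z_{α/2} + z_β = 2.241 + 1.036 = 3.277.
n = 2 × (3.277 / 0.54)² = 2 × 6.069² = 2 × 36.83 = 73.7.
Round up to the next whole participant.

n = 74 per group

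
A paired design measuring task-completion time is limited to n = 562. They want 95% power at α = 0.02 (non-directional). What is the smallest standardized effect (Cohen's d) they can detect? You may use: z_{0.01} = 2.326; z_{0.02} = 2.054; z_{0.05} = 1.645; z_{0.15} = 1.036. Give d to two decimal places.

d_min ≈ 0.17

For a single sample (or paired design) of n = 562: d_min = (z_{α/2} + z_β)/√n.
z-sum = 2.326 + 1.645 = 3.971.
d_min = 3.971 / √562 = 3.971 / 23.707 = 0.168.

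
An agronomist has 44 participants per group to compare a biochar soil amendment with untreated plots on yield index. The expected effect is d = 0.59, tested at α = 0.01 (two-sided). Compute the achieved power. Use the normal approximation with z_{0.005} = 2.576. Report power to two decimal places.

power ≈ 0.58

For two equal groups, power = Φ(d·√(n/2) − z_{α/2}).
d·√(n/2) = 0.59 × √(44/2) = 0.59 × 4.690 = 2.767.
z_β = 2.767 − 2.576 = 0.191.
Power = Φ(0.191) = 0.576.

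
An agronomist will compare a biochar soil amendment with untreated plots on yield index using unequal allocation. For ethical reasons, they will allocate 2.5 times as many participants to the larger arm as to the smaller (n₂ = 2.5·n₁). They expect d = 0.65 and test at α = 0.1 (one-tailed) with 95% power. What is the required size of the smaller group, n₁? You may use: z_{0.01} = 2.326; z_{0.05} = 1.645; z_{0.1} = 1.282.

With allocation ratio k = n₂/n₁ = 2.5, Var(x̄₁−x̄₂) = σ²(1/n₁ + 1/(k·n₁)) = σ²·(k+1)/(k·n₁).
So n₁ = (1 + 1/k)·((z_{α} + z_β)/d)² = 1.400 × (2.927/0.65)².
n₁ = 1.400 × 20.28 = 28.4.
Round up: n₁ = 29, giving n₂ = ⌈2.5 × 29⌉ = ⌈72.5⌉ = 73.

n₁ = 29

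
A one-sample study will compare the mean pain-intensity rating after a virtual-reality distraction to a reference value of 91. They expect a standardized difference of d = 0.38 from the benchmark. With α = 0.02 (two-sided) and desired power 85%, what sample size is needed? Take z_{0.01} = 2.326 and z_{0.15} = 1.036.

n = 79

For a one-sample test: n = ((z_{α/2} + z_β) / d)².
z_{α/2} + z_β = 2.326 + 1.036 = 3.362.
n = (3.362 / 0.38)² = 8.847² = 78.28.
Round up.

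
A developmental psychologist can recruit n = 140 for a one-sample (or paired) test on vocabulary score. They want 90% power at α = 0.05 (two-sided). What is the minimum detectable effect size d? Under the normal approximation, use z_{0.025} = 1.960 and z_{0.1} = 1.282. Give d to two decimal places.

For a single sample (or paired design) of n = 140: d_min = (z_{α/2} + z_β)/√n.
z-sum = 1.960 + 1.282 = 3.242.
d_min = 3.242 / √140 = 3.242 / 11.832 = 0.274.

d_min ≈ 0.27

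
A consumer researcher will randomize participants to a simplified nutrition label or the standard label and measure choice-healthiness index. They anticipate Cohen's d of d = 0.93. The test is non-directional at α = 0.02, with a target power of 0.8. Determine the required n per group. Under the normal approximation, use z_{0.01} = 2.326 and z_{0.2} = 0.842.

For two independent groups with equal n: n = 2·((z_{α/2} + z_β) / d)².
z_{α/2} + z_β = 2.326 + 0.842 = 3.168.
n = 2 × (3.168 / 0.93)² = 2 × 3.406² = 2 × 11.60 = 23.2.
Round up to the next whole participant.

n = 24 per group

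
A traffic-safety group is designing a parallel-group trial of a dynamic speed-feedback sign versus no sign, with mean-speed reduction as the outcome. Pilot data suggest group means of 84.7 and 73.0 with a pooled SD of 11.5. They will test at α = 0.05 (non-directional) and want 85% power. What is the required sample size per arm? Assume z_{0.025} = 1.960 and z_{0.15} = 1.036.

Cohen's d = |M₁ − M₂| / SD_pooled = |84.7 − 73.0| / 11.5 = 11.7 / 11.5 = 1.017.
For two independent groups with equal n: n = 2·((z_{α/2} + z_β) / d)².
z_{α/2} + z_β = 1.960 + 1.036 = 2.996.
n = 2 × (2.996 / 1.017)² = 2 × 2.946² = 2 × 8.68 = 17.4.
Round up to the next whole participant.

n = 18 per group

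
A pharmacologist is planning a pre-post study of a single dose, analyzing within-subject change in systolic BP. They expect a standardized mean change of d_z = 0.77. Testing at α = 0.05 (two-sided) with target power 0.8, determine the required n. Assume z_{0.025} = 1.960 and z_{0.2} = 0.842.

For a paired (one-sample on differences) test: n = ((z_{α/2} + z_β) / d)².
z_{α/2} + z_β = 1.960 + 0.842 = 2.802.
n = (2.802 / 0.77)² = 3.639² = 13.24.
Round up.

n = 14 pairs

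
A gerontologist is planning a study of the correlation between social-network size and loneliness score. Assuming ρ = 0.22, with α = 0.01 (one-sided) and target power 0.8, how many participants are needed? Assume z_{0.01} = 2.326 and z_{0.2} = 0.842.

n = 204

Fisher's z: C = ½·ln((1+r)/(1−r)) = ½·ln(1.5641) = 0.2237.
n = ((z_{α} + z_β)/C)² + 3.
(2.326 + 0.842) / 0.2237 = 3.168 / 0.2237 = 14.162.
n = 14.162² + 3 = 200.56 + 3 = 203.6.
Round up.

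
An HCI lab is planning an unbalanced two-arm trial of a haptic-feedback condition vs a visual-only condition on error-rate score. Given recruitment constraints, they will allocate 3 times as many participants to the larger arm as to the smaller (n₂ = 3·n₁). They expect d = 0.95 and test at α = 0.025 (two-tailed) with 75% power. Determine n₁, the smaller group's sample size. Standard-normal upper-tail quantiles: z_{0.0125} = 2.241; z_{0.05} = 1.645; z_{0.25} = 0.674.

n₁ = 13

With allocation ratio k = n₂/n₁ = 3, Var(x̄₁−x̄₂) = σ²(1/n₁ + 1/(k·n₁)) = σ²·(k+1)/(k·n₁).
So n₁ = (1 + 1/k)·((z_{α/2} + z_β)/d)² = 1.333 × (2.915/0.95)².
n₁ = 1.333 × 9.42 = 12.6.
Round up: n₁ = 13, giving n₂ = 3 × 13 = 39.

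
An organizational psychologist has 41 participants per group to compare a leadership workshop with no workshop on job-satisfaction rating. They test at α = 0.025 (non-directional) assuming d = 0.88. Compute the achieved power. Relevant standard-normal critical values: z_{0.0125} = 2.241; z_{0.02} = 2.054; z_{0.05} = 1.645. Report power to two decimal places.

power ≈ 0.96

For two equal groups, power = Φ(d·√(n/2) − z_{α/2}).
d·√(n/2) = 0.88 × √(41/2) = 0.88 × 4.528 = 3.984.
z_β = 3.984 − 2.241 = 1.743.
Power = Φ(1.743) = 0.959.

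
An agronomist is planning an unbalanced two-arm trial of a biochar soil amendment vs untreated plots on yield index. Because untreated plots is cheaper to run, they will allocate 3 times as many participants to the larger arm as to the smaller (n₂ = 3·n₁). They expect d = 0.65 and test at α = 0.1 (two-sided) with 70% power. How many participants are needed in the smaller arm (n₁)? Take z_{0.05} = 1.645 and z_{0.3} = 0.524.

n₁ = 15

With allocation ratio k = n₂/n₁ = 3, Var(x̄₁−x̄₂) = σ²(1/n₁ + 1/(k·n₁)) = σ²·(k+1)/(k·n₁).
So n₁ = (1 + 1/k)·((z_{α/2} + z_β)/d)² = 1.333 × (2.169/0.65)².
n₁ = 1.333 × 11.14 = 14.8.
Round up: n₁ = 15, giving n₂ = 3 × 15 = 45.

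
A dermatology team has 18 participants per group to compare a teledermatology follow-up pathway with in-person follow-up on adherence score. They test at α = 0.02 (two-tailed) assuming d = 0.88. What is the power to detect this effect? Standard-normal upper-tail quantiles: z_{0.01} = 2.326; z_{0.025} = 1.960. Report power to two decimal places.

power ≈ 0.62

For two equal groups, power = Φ(d·√(n/2) − z_{α/2}).
d·√(n/2) = 0.88 × √(18/2) = 0.88 × 3.000 = 2.640.
z_β = 2.640 − 2.326 = 0.314.
Power = Φ(0.314) = 0.623.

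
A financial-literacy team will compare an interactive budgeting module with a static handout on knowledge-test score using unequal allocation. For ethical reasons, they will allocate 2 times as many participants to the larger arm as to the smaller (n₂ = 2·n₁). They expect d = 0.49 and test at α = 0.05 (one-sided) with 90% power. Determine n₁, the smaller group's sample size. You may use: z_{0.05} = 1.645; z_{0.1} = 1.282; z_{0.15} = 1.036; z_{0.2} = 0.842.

With allocation ratio k = n₂/n₁ = 2, Var(x̄₁−x̄₂) = σ²(1/n₁ + 1/(k·n₁)) = σ²·(k+1)/(k·n₁).
So n₁ = (1 + 1/k)·((z_{α} + z_β)/d)² = 1.500 × (2.927/0.49)².
n₁ = 1.500 × 35.68 = 53.5.
Round up: n₁ = 54, giving n₂ = 2 × 54 = 108.

n₁ = 54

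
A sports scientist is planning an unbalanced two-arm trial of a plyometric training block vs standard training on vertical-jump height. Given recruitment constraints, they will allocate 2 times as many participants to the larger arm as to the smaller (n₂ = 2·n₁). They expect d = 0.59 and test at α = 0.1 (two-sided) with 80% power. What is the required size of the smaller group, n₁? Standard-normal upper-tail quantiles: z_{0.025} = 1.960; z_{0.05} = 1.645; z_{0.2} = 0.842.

n₁ = 27

With allocation ratio k = n₂/n₁ = 2, Var(x̄₁−x̄₂) = σ²(1/n₁ + 1/(k·n₁)) = σ²·(k+1)/(k·n₁).
So n₁ = (1 + 1/k)·((z_{α/2} + z_β)/d)² = 1.500 × (2.487/0.59)².
n₁ = 1.500 × 17.77 = 26.7.
Round up: n₁ = 27, giving n₂ = 2 × 27 = 54.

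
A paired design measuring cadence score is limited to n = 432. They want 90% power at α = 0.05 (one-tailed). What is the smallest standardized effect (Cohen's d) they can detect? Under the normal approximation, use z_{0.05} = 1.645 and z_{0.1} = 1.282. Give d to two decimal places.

For a single sample (or paired design) of n = 432: d_min = (z_{α} + z_β)/√n.
z-sum = 1.645 + 1.282 = 2.927.
d_min = 2.927 / √432 = 2.927 / 20.785 = 0.141.

d_min ≈ 0.14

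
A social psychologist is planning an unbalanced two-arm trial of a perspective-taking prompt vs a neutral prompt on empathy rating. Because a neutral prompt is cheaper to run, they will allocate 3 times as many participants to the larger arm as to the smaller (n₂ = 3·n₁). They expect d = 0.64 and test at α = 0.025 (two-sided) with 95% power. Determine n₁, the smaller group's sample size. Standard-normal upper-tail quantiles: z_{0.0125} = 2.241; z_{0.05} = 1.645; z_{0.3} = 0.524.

n₁ = 50

With allocation ratio k = n₂/n₁ = 3, Var(x̄₁−x̄₂) = σ²(1/n₁ + 1/(k·n₁)) = σ²·(k+1)/(k·n₁).
So n₁ = (1 + 1/k)·((z_{α/2} + z_β)/d)² = 1.333 × (3.886/0.64)².
n₁ = 1.333 × 36.87 = 49.2.
Round up: n₁ = 50, giving n₂ = 3 × 50 = 150.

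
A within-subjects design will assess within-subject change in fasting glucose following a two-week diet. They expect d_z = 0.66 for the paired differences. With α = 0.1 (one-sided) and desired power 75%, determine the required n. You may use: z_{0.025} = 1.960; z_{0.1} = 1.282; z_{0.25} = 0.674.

For a paired (one-sample on differences) test: n = ((z_{α} + z_β) / d)².
z_{α} + z_β = 1.282 + 0.674 = 1.956.
n = (1.956 / 0.66)² = 2.964² = 8.78.
Round up.

n = 9 pairs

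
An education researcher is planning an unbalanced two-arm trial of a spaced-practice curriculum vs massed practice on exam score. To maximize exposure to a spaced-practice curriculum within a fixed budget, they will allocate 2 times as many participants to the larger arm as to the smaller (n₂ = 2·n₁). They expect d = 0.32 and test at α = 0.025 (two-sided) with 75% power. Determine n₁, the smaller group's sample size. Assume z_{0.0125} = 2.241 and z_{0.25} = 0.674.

With allocation ratio k = n₂/n₁ = 2, Var(x̄₁−x̄₂) = σ²(1/n₁ + 1/(k·n₁)) = σ²·(k+1)/(k·n₁).
So n₁ = (1 + 1/k)·((z_{α/2} + z_β)/d)² = 1.500 × (2.915/0.32)².
n₁ = 1.500 × 82.98 = 124.5.
Round up: n₁ = 125, giving n₂ = 2 × 125 = 250.

n₁ = 125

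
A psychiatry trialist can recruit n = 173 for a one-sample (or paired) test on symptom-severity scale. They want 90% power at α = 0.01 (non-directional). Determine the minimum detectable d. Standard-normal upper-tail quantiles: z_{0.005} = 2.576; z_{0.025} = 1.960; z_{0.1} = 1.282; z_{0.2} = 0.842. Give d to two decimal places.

d_min ≈ 0.29

For a single sample (or paired design) of n = 173: d_min = (z_{α/2} + z_β)/√n.
z-sum = 2.576 + 1.282 = 3.858.
d_min = 3.858 / √173 = 3.858 / 13.153 = 0.293.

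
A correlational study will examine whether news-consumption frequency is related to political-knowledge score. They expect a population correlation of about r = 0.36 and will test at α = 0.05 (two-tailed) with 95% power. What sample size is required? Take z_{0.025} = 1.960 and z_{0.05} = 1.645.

n = 95

Fisher's z: C = ½·ln((1+r)/(1−r)) = ½·ln(2.1250) = 0.3769.
n = ((z_{α/2} + z_β)/C)² + 3.
(1.960 + 1.645) / 0.3769 = 3.605 / 0.3769 = 9.565.
n = 9.565² + 3 = 91.49 + 3 = 94.5.
Round up.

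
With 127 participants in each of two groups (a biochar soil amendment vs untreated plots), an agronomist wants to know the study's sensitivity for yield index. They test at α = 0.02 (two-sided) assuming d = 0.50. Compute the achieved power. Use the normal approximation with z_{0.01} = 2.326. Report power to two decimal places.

For two equal groups, power = Φ(d·√(n/2) − z_{α/2}).
d·√(n/2) = 0.50 × √(127/2) = 0.50 × 7.969 = 3.984.
z_β = 3.984 − 2.326 = 1.658.
Power = Φ(1.658) = 0.951.

power ≈ 0.95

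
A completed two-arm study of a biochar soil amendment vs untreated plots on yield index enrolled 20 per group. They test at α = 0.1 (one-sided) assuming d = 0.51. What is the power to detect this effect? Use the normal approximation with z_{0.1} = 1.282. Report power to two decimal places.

For two equal groups, power = Φ(d·√(n/2) − z_{α}).
d·√(n/2) = 0.51 × √(20/2) = 0.51 × 3.162 = 1.613.
z_β = 1.613 − 1.282 = 0.331.
Power = Φ(0.331) = 0.630.

power ≈ 0.63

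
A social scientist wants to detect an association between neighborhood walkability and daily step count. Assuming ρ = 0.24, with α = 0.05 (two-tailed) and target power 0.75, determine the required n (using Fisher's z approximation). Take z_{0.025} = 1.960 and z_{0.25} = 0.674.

n = 119

Fisher's z: C = ½·ln((1+r)/(1−r)) = ½·ln(1.6316) = 0.2448.
n = ((z_{α/2} + z_β)/C)² + 3.
(1.960 + 0.674) / 0.2448 = 2.634 / 0.2448 = 10.760.
n = 10.760² + 3 = 115.77 + 3 = 118.8.
Round up.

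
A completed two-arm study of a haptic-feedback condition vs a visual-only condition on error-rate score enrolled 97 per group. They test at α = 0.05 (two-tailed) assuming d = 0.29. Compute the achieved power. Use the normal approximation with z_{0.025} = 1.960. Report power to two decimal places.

power ≈ 0.52

For two equal groups, power = Φ(d·√(n/2) − z_{α/2}).
d·√(n/2) = 0.29 × √(97/2) = 0.29 × 6.964 = 2.020.
z_β = 2.020 − 1.960 = 0.060.
Power = Φ(0.060) = 0.524.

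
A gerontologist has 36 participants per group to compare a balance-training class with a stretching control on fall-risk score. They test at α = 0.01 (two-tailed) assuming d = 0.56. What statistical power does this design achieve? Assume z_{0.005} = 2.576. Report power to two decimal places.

power ≈ 0.42

For two equal groups, power = Φ(d·√(n/2) − z_{α/2}).
d·√(n/2) = 0.56 × √(36/2) = 0.56 × 4.243 = 2.376.
z_β = 2.376 − 2.576 = -0.200.
Power = Φ(-0.200) = 0.421.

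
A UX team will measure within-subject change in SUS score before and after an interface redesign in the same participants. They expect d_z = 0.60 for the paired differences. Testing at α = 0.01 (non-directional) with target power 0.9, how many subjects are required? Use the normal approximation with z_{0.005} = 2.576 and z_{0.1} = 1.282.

For a paired (one-sample on differences) test: n = ((z_{α/2} + z_β) / d)².
z_{α/2} + z_β = 2.576 + 1.282 = 3.858.
n = (3.858 / 0.60)² = 6.430² = 41.34.
Round up.

n = 42 pairs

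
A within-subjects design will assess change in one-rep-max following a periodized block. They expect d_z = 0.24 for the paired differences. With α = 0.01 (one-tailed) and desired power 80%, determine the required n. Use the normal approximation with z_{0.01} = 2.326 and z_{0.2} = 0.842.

n = 175 pairs

For a paired (one-sample on differences) test: n = ((z_{α} + z_β) / d)².
z_{α} + z_β = 2.326 + 0.842 = 3.168.
n = (3.168 / 0.24)² = 13.200² = 174.24.
Round up.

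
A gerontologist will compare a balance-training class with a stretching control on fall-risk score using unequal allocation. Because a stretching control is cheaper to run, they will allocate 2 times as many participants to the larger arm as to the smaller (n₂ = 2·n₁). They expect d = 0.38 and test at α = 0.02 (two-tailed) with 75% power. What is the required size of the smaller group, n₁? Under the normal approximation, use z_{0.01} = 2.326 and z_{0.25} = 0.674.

n₁ = 94

With allocation ratio k = n₂/n₁ = 2, Var(x̄₁−x̄₂) = σ²(1/n₁ + 1/(k·n₁)) = σ²·(k+1)/(k·n₁).
So n₁ = (1 + 1/k)·((z_{α/2} + z_β)/d)² = 1.500 × (3.000/0.38)².
n₁ = 1.500 × 62.33 = 93.5.
Round up: n₁ = 94, giving n₂ = 2 × 94 = 188.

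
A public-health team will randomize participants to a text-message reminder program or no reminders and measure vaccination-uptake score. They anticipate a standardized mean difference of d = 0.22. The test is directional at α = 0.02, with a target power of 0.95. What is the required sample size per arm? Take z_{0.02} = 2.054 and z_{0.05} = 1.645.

n = 566 per group

For two independent groups with equal n: n = 2·((z_{α} + z_β) / d)².
z_{α} + z_β = 2.054 + 1.645 = 3.699.
n = 2 × (3.699 / 0.22)² = 2 × 16.814² = 2 × 282.70 = 565.4.
Round up to the next whole participant.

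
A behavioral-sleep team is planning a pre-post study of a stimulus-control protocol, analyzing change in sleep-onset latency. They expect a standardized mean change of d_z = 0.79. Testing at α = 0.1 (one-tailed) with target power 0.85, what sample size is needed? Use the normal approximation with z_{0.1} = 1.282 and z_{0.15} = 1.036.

For a paired (one-sample on differences) test: n = ((z_{α} + z_β) / d)².
z_{α} + z_β = 1.282 + 1.036 = 2.318.
n = (2.318 / 0.79)² = 2.934² = 8.61.
Round up.

n = 9 pairs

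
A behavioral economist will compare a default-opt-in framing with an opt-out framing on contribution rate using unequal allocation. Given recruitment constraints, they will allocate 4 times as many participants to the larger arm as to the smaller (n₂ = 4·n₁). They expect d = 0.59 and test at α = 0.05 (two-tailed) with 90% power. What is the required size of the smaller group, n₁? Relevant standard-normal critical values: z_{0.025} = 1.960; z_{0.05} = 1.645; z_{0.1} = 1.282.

With allocation ratio k = n₂/n₁ = 4, Var(x̄₁−x̄₂) = σ²(1/n₁ + 1/(k·n₁)) = σ²·(k+1)/(k·n₁).
So n₁ = (1 + 1/k)·((z_{α/2} + z_β)/d)² = 1.250 × (3.242/0.59)².
n₁ = 1.250 × 30.19 = 37.7.
Round up: n₁ = 38, giving n₂ = 4 × 38 = 152.

n₁ = 38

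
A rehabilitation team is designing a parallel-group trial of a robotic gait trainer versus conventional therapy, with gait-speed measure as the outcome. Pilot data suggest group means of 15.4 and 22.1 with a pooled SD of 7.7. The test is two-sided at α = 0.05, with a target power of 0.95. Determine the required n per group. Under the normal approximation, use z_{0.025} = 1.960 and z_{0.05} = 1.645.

Cohen's d = |M₁ − M₂| / SD_pooled = |15.4 − 22.1| / 7.7 = 6.7 / 7.7 = 0.870.
For two independent groups with equal n: n = 2·((z_{α/2} + z_β) / d)².
z_{α/2} + z_β = 1.960 + 1.645 = 3.605.
n = 2 × (3.605 / 0.870)² = 2 × 4.144² = 2 × 17.17 = 34.3.
Round up to the next whole participant.

n = 35 per group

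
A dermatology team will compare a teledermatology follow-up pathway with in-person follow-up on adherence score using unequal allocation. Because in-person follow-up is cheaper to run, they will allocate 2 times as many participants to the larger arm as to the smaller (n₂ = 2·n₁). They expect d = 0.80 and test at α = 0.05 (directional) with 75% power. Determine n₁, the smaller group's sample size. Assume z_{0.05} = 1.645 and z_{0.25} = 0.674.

n₁ = 13

With allocation ratio k = n₂/n₁ = 2, Var(x̄₁−x̄₂) = σ²(1/n₁ + 1/(k·n₁)) = σ²·(k+1)/(k·n₁).
So n₁ = (1 + 1/k)·((z_{α} + z_β)/d)² = 1.500 × (2.319/0.80)².
n₁ = 1.500 × 8.40 = 12.6.
Round up: n₁ = 13, giving n₂ = 2 × 13 = 26.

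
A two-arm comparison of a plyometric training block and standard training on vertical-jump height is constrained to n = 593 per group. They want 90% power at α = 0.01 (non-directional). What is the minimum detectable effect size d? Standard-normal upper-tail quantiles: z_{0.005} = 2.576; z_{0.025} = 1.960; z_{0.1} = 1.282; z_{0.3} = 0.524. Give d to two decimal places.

For two independent groups of n = 593 each: d_min = (z_{α/2} + z_β)·√(2/n).
z-sum = 2.576 + 1.282 = 3.858.
d_min = 3.858 × √(2/593) = 3.858 × 0.0581 = 0.224.

d_min ≈ 0.22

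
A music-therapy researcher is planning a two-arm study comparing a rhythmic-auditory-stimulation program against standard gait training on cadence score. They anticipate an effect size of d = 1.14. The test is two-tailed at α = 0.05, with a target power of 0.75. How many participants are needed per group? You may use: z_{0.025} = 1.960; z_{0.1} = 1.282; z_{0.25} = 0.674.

n = 11 per group

For two independent groups with equal n: n = 2·((z_{α/2} + z_β) / d)².
z_{α/2} + z_β = 1.960 + 0.674 = 2.634.
n = 2 × (2.634 / 1.14)² = 2 × 2.311² = 2 × 5.34 = 10.7.
Round up to the next whole participant.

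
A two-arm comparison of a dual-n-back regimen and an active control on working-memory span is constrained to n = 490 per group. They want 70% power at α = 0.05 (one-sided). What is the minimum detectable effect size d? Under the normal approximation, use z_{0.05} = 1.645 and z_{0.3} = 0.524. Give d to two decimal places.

For two independent groups of n = 490 each: d_min = (z_{α} + z_β)·√(2/n).
z-sum = 1.645 + 0.524 = 2.169.
d_min = 2.169 × √(2/490) = 2.169 × 0.0639 = 0.139.

d_min ≈ 0.14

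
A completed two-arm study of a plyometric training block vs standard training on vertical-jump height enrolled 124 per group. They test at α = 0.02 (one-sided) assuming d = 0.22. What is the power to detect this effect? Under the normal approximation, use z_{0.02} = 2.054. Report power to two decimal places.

For two equal groups, power = Φ(d·√(n/2) − z_{α}).
d·√(n/2) = 0.22 × √(124/2) = 0.22 × 7.874 = 1.732.
z_β = 1.732 − 2.054 = -0.322.
Power = Φ(-0.322) = 0.374.

power ≈ 0.37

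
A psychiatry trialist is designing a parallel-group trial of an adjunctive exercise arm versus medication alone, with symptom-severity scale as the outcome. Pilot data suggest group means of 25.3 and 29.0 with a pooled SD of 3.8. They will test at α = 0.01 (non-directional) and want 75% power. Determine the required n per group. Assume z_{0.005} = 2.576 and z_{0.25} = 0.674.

Cohen's d = |M₁ − M₂| / SD_pooled = |25.3 − 29.0| / 3.8 = 3.7 / 3.8 = 0.974.
For two independent groups with equal n: n = 2·((z_{α/2} + z_β) / d)².
z_{α/2} + z_β = 2.576 + 0.674 = 3.250.
n = 2 × (3.250 / 0.974)² = 2 × 3.337² = 2 × 11.13 = 22.3.
Round up to the next whole participant.

n = 23 per group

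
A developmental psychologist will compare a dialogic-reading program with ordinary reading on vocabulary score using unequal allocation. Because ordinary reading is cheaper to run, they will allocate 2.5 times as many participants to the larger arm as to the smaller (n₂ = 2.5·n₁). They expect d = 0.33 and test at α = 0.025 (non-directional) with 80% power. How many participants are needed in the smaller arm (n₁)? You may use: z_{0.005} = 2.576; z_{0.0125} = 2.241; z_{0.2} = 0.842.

With allocation ratio k = n₂/n₁ = 2.5, Var(x̄₁−x̄₂) = σ²(1/n₁ + 1/(k·n₁)) = σ²·(k+1)/(k·n₁).
So n₁ = (1 + 1/k)·((z_{α/2} + z_β)/d)² = 1.400 × (3.083/0.33)².
n₁ = 1.400 × 87.28 = 122.2.
Round up: n₁ = 123, giving n₂ = ⌈2.5 × 123⌉ = ⌈307.5⌉ = 308.

n₁ = 123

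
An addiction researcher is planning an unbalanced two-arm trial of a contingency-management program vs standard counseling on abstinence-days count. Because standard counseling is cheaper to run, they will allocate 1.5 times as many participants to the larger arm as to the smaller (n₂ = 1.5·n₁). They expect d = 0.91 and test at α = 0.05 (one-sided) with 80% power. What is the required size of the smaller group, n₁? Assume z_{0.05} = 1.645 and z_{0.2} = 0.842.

With allocation ratio k = n₂/n₁ = 1.5, Var(x̄₁−x̄₂) = σ²(1/n₁ + 1/(k·n₁)) = σ²·(k+1)/(k·n₁).
So n₁ = (1 + 1/k)·((z_{α} + z_β)/d)² = 1.667 × (2.487/0.91)².
n₁ = 1.667 × 7.47 = 12.4.
Round up: n₁ = 13, giving n₂ = ⌈1.5 × 13⌉ = ⌈19.5⌉ = 20.

n₁ = 13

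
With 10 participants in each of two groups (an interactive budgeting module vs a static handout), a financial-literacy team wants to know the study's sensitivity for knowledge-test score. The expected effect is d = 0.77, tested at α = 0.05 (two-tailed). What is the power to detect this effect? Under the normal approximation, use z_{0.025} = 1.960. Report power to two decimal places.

power ≈ 0.41

For two equal groups, power = Φ(d·√(n/2) − z_{α/2}).
d·√(n/2) = 0.77 × √(10/2) = 0.77 × 2.236 = 1.722.
z_β = 1.722 − 1.960 = -0.238.
Power = Φ(-0.238) = 0.406.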